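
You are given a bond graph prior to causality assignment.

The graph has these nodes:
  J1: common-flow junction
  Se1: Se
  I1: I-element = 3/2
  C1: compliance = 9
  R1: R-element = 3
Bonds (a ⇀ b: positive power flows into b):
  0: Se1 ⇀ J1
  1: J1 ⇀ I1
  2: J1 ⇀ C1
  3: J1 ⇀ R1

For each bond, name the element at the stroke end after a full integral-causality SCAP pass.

β0 |J1
β1 |I1
β2 |J1
β3 |J1

b0 stroke→J1  (Se1: effort source, stroke at far end)
b1 stroke→I1  (I1: I, integral causality)
b2 stroke→J1  (common-f at J1 fixed by 1)
b3 stroke→J1  (J1: bond 1 brought flow, rest push out)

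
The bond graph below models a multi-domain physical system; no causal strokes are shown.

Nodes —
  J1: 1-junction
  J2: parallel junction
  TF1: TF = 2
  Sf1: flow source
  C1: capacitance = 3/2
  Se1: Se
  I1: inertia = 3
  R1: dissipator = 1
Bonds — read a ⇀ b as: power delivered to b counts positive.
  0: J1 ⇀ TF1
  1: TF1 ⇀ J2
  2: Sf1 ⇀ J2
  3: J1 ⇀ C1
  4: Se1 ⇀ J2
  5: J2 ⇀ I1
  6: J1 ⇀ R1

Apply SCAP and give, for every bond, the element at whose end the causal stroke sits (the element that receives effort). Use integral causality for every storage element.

bond 2 stroke→Sf1  (Sf1 (Sf) sets flow on bond)
bond 4 stroke→J2  (source Se1 imposes e)
bond 1 stroke→TF1  (J2 effort already set via bond 4)
bond 5 stroke→I1  (common-e at J2 fixed by 4)
bond 0 stroke→J1  (through TF1, causality passes straight; one stroke at TF1)
bond 3 stroke→J1  (C1 integral (e out))
bond 6 stroke→R1  (J1: last free bond brings flow in)

bond 0 stroke→J1
bond 1 stroke→TF1
bond 2 stroke→Sf1
bond 3 stroke→J1
bond 4 stroke→J2
bond 5 stroke→I1
bond 6 stroke→R1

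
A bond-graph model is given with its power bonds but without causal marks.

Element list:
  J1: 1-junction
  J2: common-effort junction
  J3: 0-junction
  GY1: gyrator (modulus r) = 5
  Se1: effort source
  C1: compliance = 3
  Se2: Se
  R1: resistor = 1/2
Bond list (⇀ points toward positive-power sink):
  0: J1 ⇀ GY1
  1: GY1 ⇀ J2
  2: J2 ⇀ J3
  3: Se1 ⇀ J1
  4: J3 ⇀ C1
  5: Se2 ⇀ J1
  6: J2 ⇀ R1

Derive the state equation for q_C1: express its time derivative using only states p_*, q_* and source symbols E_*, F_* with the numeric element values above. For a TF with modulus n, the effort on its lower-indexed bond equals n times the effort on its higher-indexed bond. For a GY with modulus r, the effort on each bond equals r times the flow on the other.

bond 3 stroke→J1  (Se1 (Se) sets effort on bond)
bond 5 stroke→J1  (Se2 fixes effort; stroke away)
bond 0 stroke→GY1  (closing 1-jn rule on J1)
bond 1 stroke→GY1  (GY1 both-in/both-out from 0)
bond 4 stroke→J3  (prefer integral on C1)
bond 2 stroke→J2  (0-jn J3 has e-setter on 4)
bond 6 stroke→R1  (J2: bond 2 brought effort, rest push out)

dq_C1/dt = E_Se1/5 + E_Se2/5 - 2*q_C1/3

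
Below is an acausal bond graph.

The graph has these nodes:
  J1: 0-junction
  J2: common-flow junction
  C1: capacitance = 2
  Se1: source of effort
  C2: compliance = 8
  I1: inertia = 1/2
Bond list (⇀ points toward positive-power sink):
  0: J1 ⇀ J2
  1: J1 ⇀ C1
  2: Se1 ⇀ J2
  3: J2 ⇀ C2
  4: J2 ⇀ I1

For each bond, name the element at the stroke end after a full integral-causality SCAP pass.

bond 0 →J2
bond 1 →J1
bond 2 →J2
bond 3 →J2
bond 4 →I1

#2 stroke at J2  (Se1 (Se) sets effort on bond)
#1 stroke at J1  (C1 outputs effort q/C1)
#0 stroke at J2  (common-e at J1 fixed by 1)
#3 stroke at J2  (prefer integral on C2)
#4 stroke at I1  (only one flow-in slot at J2)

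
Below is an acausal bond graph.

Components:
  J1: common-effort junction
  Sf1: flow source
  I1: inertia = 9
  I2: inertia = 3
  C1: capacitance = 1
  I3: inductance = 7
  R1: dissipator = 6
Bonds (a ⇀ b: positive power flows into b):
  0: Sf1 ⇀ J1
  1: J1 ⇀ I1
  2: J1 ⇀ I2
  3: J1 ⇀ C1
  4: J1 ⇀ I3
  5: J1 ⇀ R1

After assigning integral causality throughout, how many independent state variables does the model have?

bond 0 →Sf1  (Sf1: flow source, stroke at near end)
bond 1 →I1  (I1: I, integral causality)
bond 2 →I2  (I2 outputs flow p/I2)
bond 3 →J1  (C1: C, integral causality)
bond 4 →I3  (J1: bond 3 brought effort, rest push out)
bond 5 →R1  (0-jn J1 has e-setter on 3)

4  (C1, I1, I2, I3 all integral)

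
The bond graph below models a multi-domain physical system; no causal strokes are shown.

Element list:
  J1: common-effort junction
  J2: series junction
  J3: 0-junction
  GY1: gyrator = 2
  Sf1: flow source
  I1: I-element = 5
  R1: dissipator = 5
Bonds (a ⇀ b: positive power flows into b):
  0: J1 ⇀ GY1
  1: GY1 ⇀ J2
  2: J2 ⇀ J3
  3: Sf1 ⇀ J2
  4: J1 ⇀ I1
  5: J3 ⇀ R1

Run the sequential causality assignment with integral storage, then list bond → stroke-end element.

β0 |J1
β1 |J2
β2 |J2
β3 |Sf1
β4 |I1
β5 |J3

b3 |Sf1  (Sf1 fixes flow; stroke at Sf1)
b1 |J2  (J2 flow already set via bond 3)
b2 |J2  (common-f at J2 fixed by 3)
b5 |J3  (J3: last free bond brings effort in)
b0 |J1  (through GY1, causality inverts; strokes same side of GY1)
b4 |I1  (J1 effort already set via bond 0)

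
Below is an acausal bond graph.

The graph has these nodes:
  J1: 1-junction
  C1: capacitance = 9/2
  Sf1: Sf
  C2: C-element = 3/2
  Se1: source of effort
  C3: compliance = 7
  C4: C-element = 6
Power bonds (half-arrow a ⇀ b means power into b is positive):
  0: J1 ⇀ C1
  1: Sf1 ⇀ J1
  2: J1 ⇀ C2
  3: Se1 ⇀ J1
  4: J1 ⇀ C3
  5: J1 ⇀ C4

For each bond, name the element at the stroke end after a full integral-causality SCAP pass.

#0 stroke→J1
#1 stroke→Sf1
#2 stroke→J1
#3 stroke→J1
#4 stroke→J1
#5 stroke→J1

#1 |Sf1  (Sf1: flow source, stroke at near end)
#3 |J1  (source Se1 imposes e)
#0 |J1  (J1: bond 1 brought flow, rest push out)
#2 |J1  (J1 flow already set via bond 1)
#4 |J1  (J1 flow already set via bond 1)
#5 |J1  (J1 flow already set via bond 1)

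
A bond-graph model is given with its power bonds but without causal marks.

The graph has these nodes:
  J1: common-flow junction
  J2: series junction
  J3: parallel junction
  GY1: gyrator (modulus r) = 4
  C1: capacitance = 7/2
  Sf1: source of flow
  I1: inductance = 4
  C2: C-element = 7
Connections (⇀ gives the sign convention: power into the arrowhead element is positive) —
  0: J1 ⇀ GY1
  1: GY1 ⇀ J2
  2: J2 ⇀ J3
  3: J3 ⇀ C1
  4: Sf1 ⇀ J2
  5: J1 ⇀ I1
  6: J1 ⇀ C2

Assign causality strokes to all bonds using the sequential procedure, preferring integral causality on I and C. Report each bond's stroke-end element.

#4 stroke→Sf1  (Sf1 fixes flow; stroke at Sf1)
#1 stroke→J2  (common-f at J2 fixed by 4)
#2 stroke→J2  (1-jn J2 has f-setter on 4)
#3 stroke→J3  (only one effort-in slot at J3)
#0 stroke→J1  (through GY1, causality inverts; strokes same side of GY1)
#5 stroke→I1  (I1 outputs flow p/I1)
#6 stroke→J1  (J1 flow already set via bond 5)

b0 stroke at J1
b1 stroke at J2
b2 stroke at J2
b3 stroke at J3
b4 stroke at Sf1
b5 stroke at I1
b6 stroke at J1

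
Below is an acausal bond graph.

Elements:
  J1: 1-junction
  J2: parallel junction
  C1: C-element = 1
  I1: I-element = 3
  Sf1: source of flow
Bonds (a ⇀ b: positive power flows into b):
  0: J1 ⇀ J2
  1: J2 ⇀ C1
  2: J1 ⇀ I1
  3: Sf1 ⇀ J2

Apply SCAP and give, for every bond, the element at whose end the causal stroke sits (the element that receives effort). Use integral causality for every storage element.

b0 |J1
b1 |J2
b2 |I1
b3 |Sf1

β3 |Sf1  (Sf1: flow source, stroke at near end)
β1 |J2  (prefer integral on C1)
β0 |J1  (J2: bond 1 brought effort, rest push out)
β2 |I1  (J1: last free bond brings flow in)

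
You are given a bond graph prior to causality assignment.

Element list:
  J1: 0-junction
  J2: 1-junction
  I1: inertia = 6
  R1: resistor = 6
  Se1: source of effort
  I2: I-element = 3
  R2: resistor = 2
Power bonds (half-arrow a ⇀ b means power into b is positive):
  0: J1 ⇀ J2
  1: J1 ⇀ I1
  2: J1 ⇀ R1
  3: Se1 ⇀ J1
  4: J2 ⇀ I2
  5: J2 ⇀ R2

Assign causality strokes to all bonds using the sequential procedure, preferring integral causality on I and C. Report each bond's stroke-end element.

bond 3 |J1  (Se1: effort source, stroke at far end)
bond 0 |J2  (J1: bond 3 brought effort, rest push out)
bond 1 |I1  (J1 effort already set via bond 3)
bond 2 |R1  (J1: bond 3 brought effort, rest push out)
bond 4 |I2  (I2 outputs flow p/I2)
bond 5 |J2  (J2: bond 4 brought flow, rest push out)

β0 →J2
β1 →I1
β2 →R1
β3 →J1
β4 →I2
β5 →J2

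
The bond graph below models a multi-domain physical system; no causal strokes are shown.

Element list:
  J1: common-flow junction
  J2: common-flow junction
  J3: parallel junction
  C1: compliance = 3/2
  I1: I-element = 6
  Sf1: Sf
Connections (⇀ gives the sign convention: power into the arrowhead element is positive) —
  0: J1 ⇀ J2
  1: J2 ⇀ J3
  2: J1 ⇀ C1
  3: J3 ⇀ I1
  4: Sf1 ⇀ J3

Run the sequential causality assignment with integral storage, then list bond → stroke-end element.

b0 stroke at J2
b1 stroke at J3
b2 stroke at J1
b3 stroke at I1
b4 stroke at Sf1

#4 |Sf1  (Sf1 (Sf) sets flow on bond)
#2 |J1  (prefer integral on C1)
#0 |J2  (closing 1-jn rule on J1)
#1 |J3  (only one flow-in slot at J2)
#3 |I1  (common-e at J3 fixed by 1)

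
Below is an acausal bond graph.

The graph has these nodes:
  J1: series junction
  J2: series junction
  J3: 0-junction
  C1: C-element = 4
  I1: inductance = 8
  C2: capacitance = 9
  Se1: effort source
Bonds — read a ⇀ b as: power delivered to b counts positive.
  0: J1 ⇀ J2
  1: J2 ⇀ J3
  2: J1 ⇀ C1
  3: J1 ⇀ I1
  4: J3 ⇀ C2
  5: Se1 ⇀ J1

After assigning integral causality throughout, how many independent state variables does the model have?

bond 5 |J1  (Se1: effort source, stroke at far end)
bond 2 |J1  (prefer integral on C1)
bond 3 |I1  (I1: I, integral causality)
bond 0 |J1  (1-jn J1 has f-setter on 3)
bond 1 |J2  (common-f at J2 fixed by 0)
bond 4 |J3  (closing 0-jn rule on J3)

3  (C1, C2, I1 all integral)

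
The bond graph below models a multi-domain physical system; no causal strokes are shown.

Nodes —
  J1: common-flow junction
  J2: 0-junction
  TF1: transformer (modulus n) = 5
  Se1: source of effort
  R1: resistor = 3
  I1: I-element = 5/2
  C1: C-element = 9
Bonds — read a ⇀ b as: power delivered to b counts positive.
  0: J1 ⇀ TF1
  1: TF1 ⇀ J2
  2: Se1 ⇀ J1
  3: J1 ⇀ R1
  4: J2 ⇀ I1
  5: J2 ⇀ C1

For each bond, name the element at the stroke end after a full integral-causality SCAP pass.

bond 2 stroke→J1  (source Se1 imposes e)
bond 4 stroke→I1  (I1 integral (f out))
bond 5 stroke→J2  (prefer integral on C1)
bond 1 stroke→TF1  (J2: bond 5 brought effort, rest push out)
bond 0 stroke→J1  (through TF1, causality passes straight; one stroke at TF1)
bond 3 stroke→R1  (J1: last free bond brings flow in)

b0 |J1
b1 |TF1
b2 |J1
b3 |R1
b4 |I1
b5 |J2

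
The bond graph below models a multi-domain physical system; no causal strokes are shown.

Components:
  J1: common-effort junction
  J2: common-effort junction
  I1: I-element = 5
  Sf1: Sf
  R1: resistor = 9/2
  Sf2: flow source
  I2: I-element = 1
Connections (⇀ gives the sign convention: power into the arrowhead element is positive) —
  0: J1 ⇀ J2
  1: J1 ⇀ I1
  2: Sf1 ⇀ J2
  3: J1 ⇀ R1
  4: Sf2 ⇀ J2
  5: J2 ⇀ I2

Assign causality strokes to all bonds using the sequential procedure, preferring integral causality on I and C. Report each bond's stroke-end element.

β0 stroke→J2
β1 stroke→I1
β2 stroke→Sf1
β3 stroke→J1
β4 stroke→Sf2
β5 stroke→I2

β2 |Sf1  (Sf1 fixes flow; stroke at Sf1)
β4 |Sf2  (Sf2 (Sf) sets flow on bond)
β1 |I1  (prefer integral on I1)
β5 |I2  (I2 integral (f out))
β0 |J2  (J2: last free bond brings effort in)
β3 |J1  (J1 needs exactly one e-in)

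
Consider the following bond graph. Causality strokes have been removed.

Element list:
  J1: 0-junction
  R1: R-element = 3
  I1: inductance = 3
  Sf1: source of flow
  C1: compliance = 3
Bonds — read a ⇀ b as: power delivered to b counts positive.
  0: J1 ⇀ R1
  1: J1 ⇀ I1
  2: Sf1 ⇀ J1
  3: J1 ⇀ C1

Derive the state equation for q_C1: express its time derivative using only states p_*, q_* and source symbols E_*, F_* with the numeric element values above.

#2 stroke→Sf1  (Sf1 (Sf) sets flow on bond)
#1 stroke→I1  (prefer integral on I1)
#3 stroke→J1  (C1: C, integral causality)
#0 stroke→R1  (J1 effort already set via bond 3)

dq_C1/dt = F_Sf1 - p_I1/3 - q_C1/9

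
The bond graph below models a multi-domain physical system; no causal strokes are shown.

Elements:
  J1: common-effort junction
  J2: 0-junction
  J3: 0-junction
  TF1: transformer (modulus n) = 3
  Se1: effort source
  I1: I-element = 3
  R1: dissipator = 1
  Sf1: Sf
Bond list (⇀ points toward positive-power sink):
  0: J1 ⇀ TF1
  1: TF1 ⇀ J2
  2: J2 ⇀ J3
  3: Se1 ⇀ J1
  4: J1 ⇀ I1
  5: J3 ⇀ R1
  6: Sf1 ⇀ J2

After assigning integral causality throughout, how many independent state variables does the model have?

#3 |J1  (Se1 fixes effort; stroke away)
#6 |Sf1  (Sf1 (Sf) sets flow on bond)
#0 |TF1  (J1: bond 3 brought effort, rest push out)
#4 |I1  (J1 effort already set via bond 3)
#1 |J2  (TF1: transformer flips bond 0)
#2 |J3  (common-e at J2 fixed by 1)
#5 |R1  (common-e at J3 fixed by 2)

1  (I1 all integral)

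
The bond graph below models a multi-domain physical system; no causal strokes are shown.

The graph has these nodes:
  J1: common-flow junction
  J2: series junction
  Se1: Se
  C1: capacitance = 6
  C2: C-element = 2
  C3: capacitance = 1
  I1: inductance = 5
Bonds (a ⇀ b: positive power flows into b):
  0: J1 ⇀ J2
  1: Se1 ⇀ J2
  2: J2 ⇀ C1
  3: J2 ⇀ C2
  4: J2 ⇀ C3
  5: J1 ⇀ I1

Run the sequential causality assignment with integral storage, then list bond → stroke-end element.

β1 stroke at J2  (Se1 (Se) sets effort on bond)
β2 stroke at J2  (prefer integral on C1)
β3 stroke at J2  (C2 outputs effort q/C2)
β4 stroke at J2  (C3 outputs effort q/C3)
β0 stroke at J1  (only one flow-in slot at J2)
β5 stroke at I1  (only one flow-in slot at J1)

β0 |J1
β1 |J2
β2 |J2
β3 |J2
β4 |J2
β5 |I1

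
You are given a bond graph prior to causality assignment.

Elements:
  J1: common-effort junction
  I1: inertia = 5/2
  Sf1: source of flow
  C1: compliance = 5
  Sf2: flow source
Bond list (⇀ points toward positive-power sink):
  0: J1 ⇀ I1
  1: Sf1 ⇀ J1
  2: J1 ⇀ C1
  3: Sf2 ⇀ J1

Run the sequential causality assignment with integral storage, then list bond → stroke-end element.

bond 1 stroke at Sf1  (source Sf1 imposes f)
bond 3 stroke at Sf2  (source Sf2 imposes f)
bond 0 stroke at I1  (prefer integral on I1)
bond 2 stroke at J1  (J1 needs exactly one e-in)

bond 0 stroke at I1
bond 1 stroke at Sf1
bond 2 stroke at J1
bond 3 stroke at Sf2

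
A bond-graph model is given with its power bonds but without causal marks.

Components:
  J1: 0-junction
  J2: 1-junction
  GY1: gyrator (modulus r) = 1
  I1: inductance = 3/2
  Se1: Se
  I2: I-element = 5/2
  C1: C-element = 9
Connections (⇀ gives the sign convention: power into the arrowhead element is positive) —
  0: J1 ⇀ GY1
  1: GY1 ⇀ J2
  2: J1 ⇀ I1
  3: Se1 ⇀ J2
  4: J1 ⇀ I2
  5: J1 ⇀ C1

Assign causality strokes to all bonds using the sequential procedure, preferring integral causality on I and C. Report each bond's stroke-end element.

#3 →J2  (source Se1 imposes e)
#1 →GY1  (only one flow-in slot at J2)
#0 →GY1  (GY GY1: same side as bond 1)
#2 →I1  (prefer integral on I1)
#4 →I2  (I2: I, integral causality)
#5 →J1  (J1: last free bond brings effort in)

β0 stroke→GY1
β1 stroke→GY1
β2 stroke→I1
β3 stroke→J2
β4 stroke→I2
β5 stroke→J1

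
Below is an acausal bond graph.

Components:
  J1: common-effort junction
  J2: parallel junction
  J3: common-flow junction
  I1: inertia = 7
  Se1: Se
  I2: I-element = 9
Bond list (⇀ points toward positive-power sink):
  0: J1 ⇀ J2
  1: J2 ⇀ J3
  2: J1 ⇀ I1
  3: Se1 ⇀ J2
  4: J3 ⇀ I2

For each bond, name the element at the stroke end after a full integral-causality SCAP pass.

β0 stroke at J1
β1 stroke at J3
β2 stroke at I1
β3 stroke at J2
β4 stroke at I2

#3 stroke→J2  (Se1: effort source, stroke at far end)
#0 stroke→J1  (common-e at J2 fixed by 3)
#1 stroke→J3  (J2 effort already set via bond 3)
#4 stroke→I2  (only one flow-in slot at J3)
#2 stroke→I1  (0-jn J1 has e-setter on 0)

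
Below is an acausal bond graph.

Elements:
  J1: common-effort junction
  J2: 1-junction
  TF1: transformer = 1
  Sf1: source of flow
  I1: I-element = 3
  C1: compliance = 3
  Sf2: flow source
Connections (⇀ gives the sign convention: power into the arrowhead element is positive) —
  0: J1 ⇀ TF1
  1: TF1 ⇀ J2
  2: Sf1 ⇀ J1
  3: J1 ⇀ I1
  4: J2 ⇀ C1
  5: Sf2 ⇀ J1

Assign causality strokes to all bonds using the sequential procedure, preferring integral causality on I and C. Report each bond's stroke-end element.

b0 |J1
b1 |TF1
b2 |Sf1
b3 |I1
b4 |J2
b5 |Sf2

bond 2 stroke→Sf1  (source Sf1 imposes f)
bond 5 stroke→Sf2  (source Sf2 imposes f)
bond 3 stroke→I1  (prefer integral on I1)
bond 0 stroke→J1  (J1 needs exactly one e-in)
bond 1 stroke→TF1  (TF1 one-in-one-out from 0)
bond 4 stroke→J2  (J2: bond 1 brought flow, rest push out)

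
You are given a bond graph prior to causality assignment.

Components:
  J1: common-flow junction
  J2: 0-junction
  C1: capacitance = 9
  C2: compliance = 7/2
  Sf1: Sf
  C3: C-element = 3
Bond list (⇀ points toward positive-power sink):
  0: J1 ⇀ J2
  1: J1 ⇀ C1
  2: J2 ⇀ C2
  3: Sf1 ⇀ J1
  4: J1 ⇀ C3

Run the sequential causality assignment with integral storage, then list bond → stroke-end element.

b0 stroke→J1
b1 stroke→J1
b2 stroke→J2
b3 stroke→Sf1
b4 stroke→J1

β3 stroke at Sf1  (Sf1 (Sf) sets flow on bond)
β0 stroke at J1  (J1: bond 3 brought flow, rest push out)
β1 stroke at J1  (1-jn J1 has f-setter on 3)
β4 stroke at J1  (J1 flow already set via bond 3)
β2 stroke at J2  (closing 0-jn rule on J2)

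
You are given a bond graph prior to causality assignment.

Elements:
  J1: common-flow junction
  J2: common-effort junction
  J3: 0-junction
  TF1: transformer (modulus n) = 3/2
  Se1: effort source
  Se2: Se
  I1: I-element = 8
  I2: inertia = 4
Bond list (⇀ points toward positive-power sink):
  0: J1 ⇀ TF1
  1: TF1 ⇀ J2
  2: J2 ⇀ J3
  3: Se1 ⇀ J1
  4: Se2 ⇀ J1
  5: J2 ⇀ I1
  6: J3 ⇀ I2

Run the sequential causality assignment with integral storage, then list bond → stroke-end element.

bond 3 stroke→J1  (Se1 fixes effort; stroke away)
bond 4 stroke→J1  (Se2: effort source, stroke at far end)
bond 0 stroke→TF1  (J1 needs exactly one f-in)
bond 1 stroke→J2  (TF1 one-in-one-out from 0)
bond 2 stroke→J3  (J2: bond 1 brought effort, rest push out)
bond 5 stroke→I1  (J2 effort already set via bond 1)
bond 6 stroke→I2  (J3 effort already set via bond 2)

bond 0 →TF1
bond 1 →J2
bond 2 →J3
bond 3 →J1
bond 4 →J1
bond 5 →I1
bond 6 →I2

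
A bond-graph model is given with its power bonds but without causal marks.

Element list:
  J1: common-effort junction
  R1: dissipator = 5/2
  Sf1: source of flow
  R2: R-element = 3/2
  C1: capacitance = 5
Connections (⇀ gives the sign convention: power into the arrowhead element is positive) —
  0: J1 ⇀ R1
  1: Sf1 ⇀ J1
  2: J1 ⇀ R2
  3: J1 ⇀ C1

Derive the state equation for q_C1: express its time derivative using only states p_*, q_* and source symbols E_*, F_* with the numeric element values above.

dq_C1/dt = F_Sf1 - 16*q_C1/75

#1 →Sf1  (Sf1: flow source, stroke at near end)
#3 →J1  (prefer integral on C1)
#0 →R1  (J1: bond 3 brought effort, rest push out)
#2 →R2  (0-jn J1 has e-setter on 3)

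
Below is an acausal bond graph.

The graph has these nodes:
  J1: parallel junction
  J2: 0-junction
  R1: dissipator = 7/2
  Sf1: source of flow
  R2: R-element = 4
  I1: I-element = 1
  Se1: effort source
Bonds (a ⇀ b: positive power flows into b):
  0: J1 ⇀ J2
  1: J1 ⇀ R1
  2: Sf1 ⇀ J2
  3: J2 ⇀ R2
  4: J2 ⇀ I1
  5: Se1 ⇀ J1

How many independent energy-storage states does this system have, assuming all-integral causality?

1  (I1 all integral)

b2 →Sf1  (Sf1: flow source, stroke at near end)
b5 →J1  (Se1 fixes effort; stroke away)
b0 →J2  (0-jn J1 has e-setter on 5)
b1 →R1  (0-jn J1 has e-setter on 5)
b3 →R2  (J2 effort already set via bond 0)
b4 →I1  (common-e at J2 fixed by 0)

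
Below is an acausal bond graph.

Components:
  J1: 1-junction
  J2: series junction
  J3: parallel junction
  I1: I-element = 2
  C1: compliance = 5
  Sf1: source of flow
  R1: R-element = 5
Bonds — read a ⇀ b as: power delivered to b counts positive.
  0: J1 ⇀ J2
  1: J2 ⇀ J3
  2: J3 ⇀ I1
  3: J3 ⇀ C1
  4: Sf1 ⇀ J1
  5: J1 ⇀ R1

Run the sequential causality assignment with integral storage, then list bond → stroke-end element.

#4 stroke at Sf1  (Sf1 fixes flow; stroke at Sf1)
#0 stroke at J1  (J1: bond 4 brought flow, rest push out)
#5 stroke at J1  (common-f at J1 fixed by 4)
#1 stroke at J2  (1-jn J2 has f-setter on 0)
#2 stroke at I1  (I1: I, integral causality)
#3 stroke at J3  (J3 needs exactly one e-in)

b0 →J1
b1 →J2
b2 →I1
b3 →J3
b4 →Sf1
b5 →J1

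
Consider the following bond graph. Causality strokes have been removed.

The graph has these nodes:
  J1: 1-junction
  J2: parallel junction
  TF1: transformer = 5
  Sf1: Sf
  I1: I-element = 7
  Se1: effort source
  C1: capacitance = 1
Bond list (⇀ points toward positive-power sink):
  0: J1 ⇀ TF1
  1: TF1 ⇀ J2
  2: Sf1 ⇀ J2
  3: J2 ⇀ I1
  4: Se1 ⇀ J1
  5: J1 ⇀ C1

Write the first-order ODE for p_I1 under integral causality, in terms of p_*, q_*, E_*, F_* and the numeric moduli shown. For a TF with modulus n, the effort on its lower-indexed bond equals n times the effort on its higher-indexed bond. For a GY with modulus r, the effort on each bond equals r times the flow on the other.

dp_I1/dt = E_Se1/5 - q_C1/5

β2 stroke→Sf1  (Sf1 fixes flow; stroke at Sf1)
β4 stroke→J1  (Se1 fixes effort; stroke away)
β3 stroke→I1  (I1: I, integral causality)
β1 stroke→J2  (J2: last free bond brings effort in)
β0 stroke→TF1  (TF TF1: opposite of bond 1)
β5 stroke→J1  (J1 flow already set via bond 0)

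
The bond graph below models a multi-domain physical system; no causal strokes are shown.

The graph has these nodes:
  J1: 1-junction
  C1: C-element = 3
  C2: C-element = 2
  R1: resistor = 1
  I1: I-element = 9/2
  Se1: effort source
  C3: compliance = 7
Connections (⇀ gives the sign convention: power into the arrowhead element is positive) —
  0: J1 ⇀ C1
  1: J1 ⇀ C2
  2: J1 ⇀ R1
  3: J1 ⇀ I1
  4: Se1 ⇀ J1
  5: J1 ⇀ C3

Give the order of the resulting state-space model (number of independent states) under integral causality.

#4 →J1  (Se1 fixes effort; stroke away)
#0 →J1  (prefer integral on C1)
#1 →J1  (C2: C, integral causality)
#3 →I1  (I1 integral (f out))
#2 →J1  (J1 flow already set via bond 3)
#5 →J1  (1-jn J1 has f-setter on 3)

4  (C1, C2, C3, I1 all integral)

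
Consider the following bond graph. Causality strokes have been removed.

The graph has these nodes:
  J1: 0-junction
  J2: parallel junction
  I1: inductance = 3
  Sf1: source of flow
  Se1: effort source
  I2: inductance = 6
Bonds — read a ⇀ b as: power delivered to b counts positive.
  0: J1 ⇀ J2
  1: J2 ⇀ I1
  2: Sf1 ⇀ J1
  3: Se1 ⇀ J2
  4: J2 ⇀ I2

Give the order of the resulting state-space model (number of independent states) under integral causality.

#2 stroke at Sf1  (source Sf1 imposes f)
#3 stroke at J2  (source Se1 imposes e)
#0 stroke at J1  (J1: last free bond brings effort in)
#1 stroke at I1  (common-e at J2 fixed by 3)
#4 stroke at I2  (0-jn J2 has e-setter on 3)

2  (I1, I2 all integral)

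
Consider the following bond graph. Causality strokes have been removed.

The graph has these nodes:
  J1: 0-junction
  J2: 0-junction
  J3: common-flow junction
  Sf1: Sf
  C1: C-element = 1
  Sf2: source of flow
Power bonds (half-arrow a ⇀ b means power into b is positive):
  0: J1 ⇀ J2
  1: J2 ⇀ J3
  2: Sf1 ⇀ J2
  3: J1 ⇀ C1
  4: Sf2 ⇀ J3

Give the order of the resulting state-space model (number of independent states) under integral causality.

β2 →Sf1  (Sf1 (Sf) sets flow on bond)
β4 →Sf2  (Sf2: flow source, stroke at near end)
β1 →J3  (common-f at J3 fixed by 4)
β0 →J2  (only one effort-in slot at J2)
β3 →J1  (only one effort-in slot at J1)

1  (C1 all integral)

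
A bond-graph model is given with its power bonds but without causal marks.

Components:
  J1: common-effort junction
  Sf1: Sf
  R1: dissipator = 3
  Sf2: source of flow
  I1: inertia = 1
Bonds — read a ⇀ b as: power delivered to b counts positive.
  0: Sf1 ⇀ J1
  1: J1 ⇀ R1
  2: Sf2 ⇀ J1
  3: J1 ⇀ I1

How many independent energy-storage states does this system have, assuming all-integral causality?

1  (I1 all integral)

#0 stroke→Sf1  (Sf1: flow source, stroke at near end)
#2 stroke→Sf2  (Sf2 fixes flow; stroke at Sf2)
#3 stroke→I1  (I1 integral (f out))
#1 stroke→J1  (J1: last free bond brings effort in)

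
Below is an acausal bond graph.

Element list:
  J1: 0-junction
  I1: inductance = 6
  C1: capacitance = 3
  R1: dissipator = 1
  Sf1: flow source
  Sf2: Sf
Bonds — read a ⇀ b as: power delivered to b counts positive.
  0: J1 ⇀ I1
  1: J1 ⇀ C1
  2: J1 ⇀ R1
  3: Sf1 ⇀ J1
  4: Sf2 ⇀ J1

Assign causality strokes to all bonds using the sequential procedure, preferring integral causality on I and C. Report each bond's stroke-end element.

b3 stroke→Sf1  (Sf1 (Sf) sets flow on bond)
b4 stroke→Sf2  (source Sf2 imposes f)
b0 stroke→I1  (I1 integral (f out))
b1 stroke→J1  (C1 outputs effort q/C1)
b2 stroke→R1  (common-e at J1 fixed by 1)

b0 stroke→I1
b1 stroke→J1
b2 stroke→R1
b3 stroke→Sf1
b4 stroke→Sf2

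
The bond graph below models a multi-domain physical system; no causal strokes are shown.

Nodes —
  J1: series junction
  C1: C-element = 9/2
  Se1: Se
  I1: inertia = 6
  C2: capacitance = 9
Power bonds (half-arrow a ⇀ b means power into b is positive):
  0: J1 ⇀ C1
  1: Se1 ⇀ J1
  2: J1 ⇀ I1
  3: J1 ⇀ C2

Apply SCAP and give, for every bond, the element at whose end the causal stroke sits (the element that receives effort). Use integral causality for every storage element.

bond 0 |J1
bond 1 |J1
bond 2 |I1
bond 3 |J1

bond 1 →J1  (source Se1 imposes e)
bond 0 →J1  (prefer integral on C1)
bond 2 →I1  (I1: I, integral causality)
bond 3 →J1  (J1: bond 2 brought flow, rest push out)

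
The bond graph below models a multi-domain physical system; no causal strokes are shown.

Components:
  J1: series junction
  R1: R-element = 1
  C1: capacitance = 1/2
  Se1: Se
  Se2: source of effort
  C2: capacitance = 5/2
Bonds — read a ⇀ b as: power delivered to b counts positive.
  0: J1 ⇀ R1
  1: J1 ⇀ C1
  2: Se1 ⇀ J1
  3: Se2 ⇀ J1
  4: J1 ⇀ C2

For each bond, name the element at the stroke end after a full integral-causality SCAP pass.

#2 |J1  (Se1 fixes effort; stroke away)
#3 |J1  (source Se2 imposes e)
#1 |J1  (C1: C, integral causality)
#4 |J1  (prefer integral on C2)
#0 |R1  (only one flow-in slot at J1)

#0 |R1
#1 |J1
#2 |J1
#3 |J1
#4 |J1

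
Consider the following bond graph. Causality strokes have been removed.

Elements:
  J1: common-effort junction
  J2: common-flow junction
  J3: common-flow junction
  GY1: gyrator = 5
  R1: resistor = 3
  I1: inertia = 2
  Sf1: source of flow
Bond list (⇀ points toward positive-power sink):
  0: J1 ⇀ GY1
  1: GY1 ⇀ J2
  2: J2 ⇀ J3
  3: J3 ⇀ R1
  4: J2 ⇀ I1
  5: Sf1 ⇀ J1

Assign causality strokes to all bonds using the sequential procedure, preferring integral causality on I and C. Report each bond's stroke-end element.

#0 stroke at J1
#1 stroke at J2
#2 stroke at J2
#3 stroke at J3
#4 stroke at I1
#5 stroke at Sf1

b5 stroke→Sf1  (source Sf1 imposes f)
b0 stroke→J1  (J1: last free bond brings effort in)
b1 stroke→J2  (GY GY1: same side as bond 0)
b4 stroke→I1  (I1 outputs flow p/I1)
b2 stroke→J2  (1-jn J2 has f-setter on 4)
b3 stroke→J3  (common-f at J3 fixed by 2)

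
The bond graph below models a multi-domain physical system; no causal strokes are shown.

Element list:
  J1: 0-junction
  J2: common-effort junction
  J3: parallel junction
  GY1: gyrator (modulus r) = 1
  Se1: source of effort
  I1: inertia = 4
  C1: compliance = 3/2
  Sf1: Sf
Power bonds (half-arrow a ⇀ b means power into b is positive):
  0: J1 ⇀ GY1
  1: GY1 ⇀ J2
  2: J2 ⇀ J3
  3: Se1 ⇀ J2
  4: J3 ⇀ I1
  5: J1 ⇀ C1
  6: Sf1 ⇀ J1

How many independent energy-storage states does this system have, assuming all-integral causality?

bond 3 |J2  (Se1 (Se) sets effort on bond)
bond 6 |Sf1  (Sf1 (Sf) sets flow on bond)
bond 1 |GY1  (0-jn J2 has e-setter on 3)
bond 2 |J3  (J2 effort already set via bond 3)
bond 4 |I1  (J3 effort already set via bond 2)
bond 0 |GY1  (GY1 both-in/both-out from 1)
bond 5 |J1  (J1: last free bond brings effort in)

2  (C1, I1 all integral)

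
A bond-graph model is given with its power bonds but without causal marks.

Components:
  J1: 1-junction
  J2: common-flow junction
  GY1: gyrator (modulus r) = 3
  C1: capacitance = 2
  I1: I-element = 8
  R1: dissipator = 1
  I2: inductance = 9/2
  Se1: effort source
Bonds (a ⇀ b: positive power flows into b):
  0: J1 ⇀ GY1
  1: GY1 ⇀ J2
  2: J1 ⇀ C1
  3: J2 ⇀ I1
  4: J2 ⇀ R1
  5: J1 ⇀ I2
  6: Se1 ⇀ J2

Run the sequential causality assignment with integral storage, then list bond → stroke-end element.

β0 stroke→J1
β1 stroke→J2
β2 stroke→J1
β3 stroke→I1
β4 stroke→J2
β5 stroke→I2
β6 stroke→J2

bond 6 stroke at J2  (Se1: effort source, stroke at far end)
bond 2 stroke at J1  (prefer integral on C1)
bond 3 stroke at I1  (I1 outputs flow p/I1)
bond 1 stroke at J2  (J2 flow already set via bond 3)
bond 4 stroke at J2  (J2: bond 3 brought flow, rest push out)
bond 0 stroke at J1  (through GY1, causality inverts; strokes same side of GY1)
bond 5 stroke at I2  (only one flow-in slot at J1)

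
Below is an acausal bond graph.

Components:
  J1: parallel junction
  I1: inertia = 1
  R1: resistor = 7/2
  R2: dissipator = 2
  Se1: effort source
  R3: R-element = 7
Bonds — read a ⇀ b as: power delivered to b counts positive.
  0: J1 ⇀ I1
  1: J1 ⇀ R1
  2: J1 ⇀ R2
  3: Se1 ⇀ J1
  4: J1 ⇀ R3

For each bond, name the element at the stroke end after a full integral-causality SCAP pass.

β3 |J1  (Se1: effort source, stroke at far end)
β0 |I1  (J1 effort already set via bond 3)
β1 |R1  (J1 effort already set via bond 3)
β2 |R2  (J1 effort already set via bond 3)
β4 |R3  (common-e at J1 fixed by 3)

#0 stroke at I1
#1 stroke at R1
#2 stroke at R2
#3 stroke at J1
#4 stroke at R3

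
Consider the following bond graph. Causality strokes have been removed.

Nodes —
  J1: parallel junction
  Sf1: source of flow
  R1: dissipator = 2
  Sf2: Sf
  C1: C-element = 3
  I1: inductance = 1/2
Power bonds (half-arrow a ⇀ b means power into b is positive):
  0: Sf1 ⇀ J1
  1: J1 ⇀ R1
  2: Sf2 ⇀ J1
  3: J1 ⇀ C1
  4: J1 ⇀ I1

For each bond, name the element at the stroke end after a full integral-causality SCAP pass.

bond 0 |Sf1
bond 1 |R1
bond 2 |Sf2
bond 3 |J1
bond 4 |I1

β0 stroke→Sf1  (source Sf1 imposes f)
β2 stroke→Sf2  (Sf2 (Sf) sets flow on bond)
β3 stroke→J1  (prefer integral on C1)
β1 stroke→R1  (0-jn J1 has e-setter on 3)
β4 stroke→I1  (0-jn J1 has e-setter on 3)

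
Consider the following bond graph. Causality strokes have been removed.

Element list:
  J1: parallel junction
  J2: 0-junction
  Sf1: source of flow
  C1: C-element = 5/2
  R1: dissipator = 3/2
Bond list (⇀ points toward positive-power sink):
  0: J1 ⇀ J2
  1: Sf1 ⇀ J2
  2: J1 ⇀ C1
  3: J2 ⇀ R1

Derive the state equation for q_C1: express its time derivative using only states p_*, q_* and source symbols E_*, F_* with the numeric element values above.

dq_C1/dt = F_Sf1 - 4*q_C1/15

β1 |Sf1  (Sf1 fixes flow; stroke at Sf1)
β2 |J1  (C1 outputs effort q/C1)
β0 |J2  (J1: bond 2 brought effort, rest push out)
β3 |R1  (J2: bond 0 brought effort, rest push out)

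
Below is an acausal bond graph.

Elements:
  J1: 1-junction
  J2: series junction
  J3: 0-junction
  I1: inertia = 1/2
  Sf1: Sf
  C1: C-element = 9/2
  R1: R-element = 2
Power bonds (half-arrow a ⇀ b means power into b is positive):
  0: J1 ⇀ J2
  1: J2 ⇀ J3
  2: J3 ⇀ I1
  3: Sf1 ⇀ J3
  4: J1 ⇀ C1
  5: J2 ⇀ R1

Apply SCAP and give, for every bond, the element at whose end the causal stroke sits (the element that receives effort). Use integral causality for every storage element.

#0 stroke at J2
#1 stroke at J3
#2 stroke at I1
#3 stroke at Sf1
#4 stroke at J1
#5 stroke at J2

bond 3 stroke→Sf1  (source Sf1 imposes f)
bond 2 stroke→I1  (I1 outputs flow p/I1)
bond 1 stroke→J3  (closing 0-jn rule on J3)
bond 0 stroke→J2  (J2: bond 1 brought flow, rest push out)
bond 5 stroke→J2  (J2 flow already set via bond 1)
bond 4 stroke→J1  (1-jn J1 has f-setter on 0)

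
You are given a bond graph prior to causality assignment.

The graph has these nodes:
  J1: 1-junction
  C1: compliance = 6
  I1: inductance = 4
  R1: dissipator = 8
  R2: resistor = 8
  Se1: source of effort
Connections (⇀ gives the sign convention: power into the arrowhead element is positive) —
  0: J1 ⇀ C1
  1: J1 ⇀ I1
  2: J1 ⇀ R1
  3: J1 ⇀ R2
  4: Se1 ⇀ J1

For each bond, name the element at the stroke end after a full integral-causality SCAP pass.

bond 0 stroke→J1
bond 1 stroke→I1
bond 2 stroke→J1
bond 3 stroke→J1
bond 4 stroke→J1

bond 4 stroke at J1  (Se1 (Se) sets effort on bond)
bond 0 stroke at J1  (C1 outputs effort q/C1)
bond 1 stroke at I1  (prefer integral on I1)
bond 2 stroke at J1  (J1: bond 1 brought flow, rest push out)
bond 3 stroke at J1  (J1: bond 1 brought flow, rest push out)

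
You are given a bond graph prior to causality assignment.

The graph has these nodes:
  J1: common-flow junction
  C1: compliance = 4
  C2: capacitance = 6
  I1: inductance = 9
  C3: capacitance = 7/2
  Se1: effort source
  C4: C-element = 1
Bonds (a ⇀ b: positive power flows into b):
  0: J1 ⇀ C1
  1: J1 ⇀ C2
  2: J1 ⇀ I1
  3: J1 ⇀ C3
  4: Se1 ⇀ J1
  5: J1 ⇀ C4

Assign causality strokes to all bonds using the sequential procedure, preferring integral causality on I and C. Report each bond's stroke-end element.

bond 4 →J1  (source Se1 imposes e)
bond 0 →J1  (C1: C, integral causality)
bond 1 →J1  (C2 outputs effort q/C2)
bond 2 →I1  (I1: I, integral causality)
bond 3 →J1  (common-f at J1 fixed by 2)
bond 5 →J1  (common-f at J1 fixed by 2)

#0 →J1
#1 →J1
#2 →I1
#3 →J1
#4 →J1
#5 →J1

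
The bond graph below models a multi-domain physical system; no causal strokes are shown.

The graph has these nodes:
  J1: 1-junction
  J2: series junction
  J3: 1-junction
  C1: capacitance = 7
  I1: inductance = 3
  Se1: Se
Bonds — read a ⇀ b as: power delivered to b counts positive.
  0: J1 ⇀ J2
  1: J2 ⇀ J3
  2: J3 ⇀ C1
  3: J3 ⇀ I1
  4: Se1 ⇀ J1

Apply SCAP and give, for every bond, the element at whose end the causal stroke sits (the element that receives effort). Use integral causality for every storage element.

#0 |J2
#1 |J3
#2 |J3
#3 |I1
#4 |J1

β4 stroke at J1  (Se1: effort source, stroke at far end)
β0 stroke at J2  (only one flow-in slot at J1)
β1 stroke at J3  (J2 needs exactly one f-in)
β2 stroke at J3  (C1 outputs effort q/C1)
β3 stroke at I1  (J3: last free bond brings flow in)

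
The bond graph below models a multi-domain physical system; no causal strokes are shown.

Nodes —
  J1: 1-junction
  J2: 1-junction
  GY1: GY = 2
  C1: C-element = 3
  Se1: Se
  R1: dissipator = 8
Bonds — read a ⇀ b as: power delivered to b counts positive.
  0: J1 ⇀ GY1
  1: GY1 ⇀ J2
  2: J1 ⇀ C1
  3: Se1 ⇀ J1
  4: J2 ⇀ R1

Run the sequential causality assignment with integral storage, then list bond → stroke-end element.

β3 stroke→J1  (source Se1 imposes e)
β2 stroke→J1  (prefer integral on C1)
β0 stroke→GY1  (J1: last free bond brings flow in)
β1 stroke→GY1  (GY GY1: same side as bond 0)
β4 stroke→J2  (common-f at J2 fixed by 1)

b0 →GY1
b1 →GY1
b2 →J1
b3 →J1
b4 →J2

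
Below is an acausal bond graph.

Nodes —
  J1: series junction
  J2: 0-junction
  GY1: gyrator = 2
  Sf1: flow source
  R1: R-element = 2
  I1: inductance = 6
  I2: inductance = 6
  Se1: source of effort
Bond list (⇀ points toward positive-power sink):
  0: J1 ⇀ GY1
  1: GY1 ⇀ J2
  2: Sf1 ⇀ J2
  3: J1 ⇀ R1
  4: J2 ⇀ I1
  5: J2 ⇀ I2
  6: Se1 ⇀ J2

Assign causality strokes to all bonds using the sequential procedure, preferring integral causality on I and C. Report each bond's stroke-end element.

β2 stroke at Sf1  (source Sf1 imposes f)
β6 stroke at J2  (Se1: effort source, stroke at far end)
β1 stroke at GY1  (J2 effort already set via bond 6)
β4 stroke at I1  (J2: bond 6 brought effort, rest push out)
β5 stroke at I2  (J2 effort already set via bond 6)
β0 stroke at GY1  (through GY1, causality inverts; strokes same side of GY1)
β3 stroke at J1  (1-jn J1 has f-setter on 0)

b0 |GY1
b1 |GY1
b2 |Sf1
b3 |J1
b4 |I1
b5 |I2
b6 |J2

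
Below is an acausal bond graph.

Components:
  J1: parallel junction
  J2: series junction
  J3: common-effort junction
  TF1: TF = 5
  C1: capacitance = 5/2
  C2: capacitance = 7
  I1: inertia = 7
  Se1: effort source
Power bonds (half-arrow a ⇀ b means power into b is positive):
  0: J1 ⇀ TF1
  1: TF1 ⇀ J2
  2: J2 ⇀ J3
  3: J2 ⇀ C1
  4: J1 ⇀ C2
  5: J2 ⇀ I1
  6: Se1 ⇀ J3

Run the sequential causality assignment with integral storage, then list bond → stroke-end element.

β6 →J3  (Se1: effort source, stroke at far end)
β2 →J2  (J3 effort already set via bond 6)
β3 →J2  (C1 outputs effort q/C1)
β4 →J1  (C2 integral (e out))
β0 →TF1  (J1: bond 4 brought effort, rest push out)
β1 →J2  (TF1: transformer flips bond 0)
β5 →I1  (only one flow-in slot at J2)

#0 stroke→TF1
#1 stroke→J2
#2 stroke→J2
#3 stroke→J2
#4 stroke→J1
#5 stroke→I1
#6 stroke→J3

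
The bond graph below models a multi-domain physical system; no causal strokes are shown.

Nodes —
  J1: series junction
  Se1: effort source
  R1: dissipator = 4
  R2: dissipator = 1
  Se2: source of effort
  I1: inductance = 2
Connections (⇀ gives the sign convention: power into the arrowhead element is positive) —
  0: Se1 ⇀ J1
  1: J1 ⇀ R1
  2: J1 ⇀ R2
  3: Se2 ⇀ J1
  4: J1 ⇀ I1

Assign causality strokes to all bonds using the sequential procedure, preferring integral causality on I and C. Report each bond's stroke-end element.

β0 stroke→J1  (Se1 fixes effort; stroke away)
β3 stroke→J1  (source Se2 imposes e)
β4 stroke→I1  (prefer integral on I1)
β1 stroke→J1  (common-f at J1 fixed by 4)
β2 stroke→J1  (common-f at J1 fixed by 4)

β0 stroke at J1
β1 stroke at J1
β2 stroke at J1
β3 stroke at J1
β4 stroke at I1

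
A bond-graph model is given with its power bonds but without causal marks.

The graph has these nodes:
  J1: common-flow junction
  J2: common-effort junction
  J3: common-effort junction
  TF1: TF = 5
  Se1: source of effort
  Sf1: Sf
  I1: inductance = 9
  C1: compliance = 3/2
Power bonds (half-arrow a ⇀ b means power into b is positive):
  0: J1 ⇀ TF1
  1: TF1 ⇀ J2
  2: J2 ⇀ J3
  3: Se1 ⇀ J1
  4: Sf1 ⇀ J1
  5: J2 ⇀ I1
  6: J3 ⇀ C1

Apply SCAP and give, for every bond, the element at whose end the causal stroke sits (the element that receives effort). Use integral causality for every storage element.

bond 3 stroke→J1  (Se1: effort source, stroke at far end)
bond 4 stroke→Sf1  (Sf1 (Sf) sets flow on bond)
bond 0 stroke→J1  (J1: bond 4 brought flow, rest push out)
bond 1 stroke→TF1  (TF1 one-in-one-out from 0)
bond 5 stroke→I1  (I1: I, integral causality)
bond 2 stroke→J2  (only one effort-in slot at J2)
bond 6 stroke→J3  (closing 0-jn rule on J3)

β0 stroke at J1
β1 stroke at TF1
β2 stroke at J2
β3 stroke at J1
β4 stroke at Sf1
β5 stroke at I1
β6 stroke at J3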